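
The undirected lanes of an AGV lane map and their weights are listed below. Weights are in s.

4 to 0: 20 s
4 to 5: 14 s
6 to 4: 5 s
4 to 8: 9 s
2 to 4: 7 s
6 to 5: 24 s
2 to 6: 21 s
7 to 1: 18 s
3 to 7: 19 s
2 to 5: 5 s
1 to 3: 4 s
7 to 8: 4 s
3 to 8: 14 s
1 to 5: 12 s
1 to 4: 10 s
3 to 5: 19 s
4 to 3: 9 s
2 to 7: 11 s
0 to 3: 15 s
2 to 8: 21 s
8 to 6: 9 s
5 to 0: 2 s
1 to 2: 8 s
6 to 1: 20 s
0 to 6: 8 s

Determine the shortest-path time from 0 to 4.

Shortest distances from 0:
0: 0
5: 2  (via 0)
2: 7  (via 5)
6: 8  (via 0)
4: 13  (via 6)
Shortest route: 0–6–4 = 13 s.

13 s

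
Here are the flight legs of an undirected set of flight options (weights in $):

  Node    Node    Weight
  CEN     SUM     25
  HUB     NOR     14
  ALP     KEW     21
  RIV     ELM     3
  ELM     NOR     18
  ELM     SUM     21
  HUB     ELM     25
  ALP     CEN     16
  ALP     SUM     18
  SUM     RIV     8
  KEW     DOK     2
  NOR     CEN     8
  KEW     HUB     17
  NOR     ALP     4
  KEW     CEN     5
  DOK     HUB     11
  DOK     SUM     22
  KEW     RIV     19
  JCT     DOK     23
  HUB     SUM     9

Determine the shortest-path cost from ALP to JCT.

$42

Candidate routes:
ALP - NOR - HUB - DOK - JCT: 4+14+11+23 = 52
ALP - CEN - KEW - DOK - JCT: 16+5+2+23 = 46
ALP - KEW - DOK - JCT: 21+2+23 = 46
ALP - NOR - CEN - KEW - DOK - JCT: 4+8+5+2+23 = 42
Cheapest is ALP - NOR - CEN - KEW - DOK - JCT at $42.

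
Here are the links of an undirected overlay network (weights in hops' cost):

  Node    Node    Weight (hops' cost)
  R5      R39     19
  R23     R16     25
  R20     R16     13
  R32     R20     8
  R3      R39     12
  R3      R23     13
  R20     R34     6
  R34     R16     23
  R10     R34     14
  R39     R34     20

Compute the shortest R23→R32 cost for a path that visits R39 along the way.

Best R23 to R39: R23–R3–R39 costing 25
Best R39 to R32: R39–R34–R20–R32 costing 34
Total via R39: 25 + 34 = 59 hops' cost.

59 hops' cost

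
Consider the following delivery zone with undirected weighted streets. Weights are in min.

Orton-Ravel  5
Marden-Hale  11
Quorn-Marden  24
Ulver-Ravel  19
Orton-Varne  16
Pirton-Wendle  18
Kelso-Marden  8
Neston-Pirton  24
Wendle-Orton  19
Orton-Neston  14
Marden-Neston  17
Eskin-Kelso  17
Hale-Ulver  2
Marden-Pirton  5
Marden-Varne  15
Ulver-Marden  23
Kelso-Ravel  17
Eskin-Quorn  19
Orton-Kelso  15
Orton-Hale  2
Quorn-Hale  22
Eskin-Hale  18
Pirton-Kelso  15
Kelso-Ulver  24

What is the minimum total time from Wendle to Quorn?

43 min

Compare a few routes:
Wendle → Orton → Hale → Quorn: 19+2+22 = 43
Wendle → Pirton → Marden → Quorn: 18+5+24 = 47
Wendle → Orton → Hale → Marden → Quorn: 19+2+11+24 = 56
Cheapest is Wendle → Orton → Hale → Quorn at 43 min.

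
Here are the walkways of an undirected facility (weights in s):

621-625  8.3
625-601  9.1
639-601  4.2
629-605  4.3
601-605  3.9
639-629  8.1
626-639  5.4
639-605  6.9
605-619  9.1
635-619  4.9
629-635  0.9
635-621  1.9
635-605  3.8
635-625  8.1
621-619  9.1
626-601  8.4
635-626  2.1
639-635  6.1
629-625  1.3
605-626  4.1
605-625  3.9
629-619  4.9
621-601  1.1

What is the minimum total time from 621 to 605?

5 s

Enumerating some paths:
621–635–629–605: 1.9+0.9+4.3 = 7.1
621–601–605: 1.1+3.9 = 5
621–635–605: 1.9+3.8 = 5.7
Cheapest is 621–601–605 at 5 s.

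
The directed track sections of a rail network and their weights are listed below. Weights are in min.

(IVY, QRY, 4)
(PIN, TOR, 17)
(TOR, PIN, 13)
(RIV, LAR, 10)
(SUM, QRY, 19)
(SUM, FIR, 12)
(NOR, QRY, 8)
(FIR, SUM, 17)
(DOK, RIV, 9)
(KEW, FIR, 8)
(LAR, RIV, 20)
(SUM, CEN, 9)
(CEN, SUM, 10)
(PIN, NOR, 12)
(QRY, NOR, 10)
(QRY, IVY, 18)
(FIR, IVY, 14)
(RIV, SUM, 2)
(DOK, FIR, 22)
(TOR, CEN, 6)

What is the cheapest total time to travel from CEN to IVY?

36 min

Running Dijkstra from CEN:
CEN: 0
SUM: 10  (via CEN)
FIR: 22  (via SUM)
QRY: 29  (via SUM)
IVY: 36  (via FIR)
Shortest route: CEN → SUM → FIR → IVY = 36 min.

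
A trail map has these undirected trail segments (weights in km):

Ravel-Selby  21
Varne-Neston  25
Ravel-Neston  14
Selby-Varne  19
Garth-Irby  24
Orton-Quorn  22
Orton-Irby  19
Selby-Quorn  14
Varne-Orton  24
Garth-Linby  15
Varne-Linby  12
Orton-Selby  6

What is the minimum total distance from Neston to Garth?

52 km

Candidate routes:
Neston → Varne → Linby → Garth: 25+12+15 = 52
Neston → Ravel → Selby → Varne → Linby → Garth: 14+21+19+12+15 = 81
Cheapest is Neston → Varne → Linby → Garth at 52 km.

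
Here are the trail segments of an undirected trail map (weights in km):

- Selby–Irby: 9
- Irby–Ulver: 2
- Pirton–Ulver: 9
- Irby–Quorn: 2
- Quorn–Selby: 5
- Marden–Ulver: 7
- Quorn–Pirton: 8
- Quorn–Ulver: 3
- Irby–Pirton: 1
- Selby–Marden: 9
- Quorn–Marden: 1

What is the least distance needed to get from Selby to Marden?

Compare a few routes:
Selby–Irby–Quorn–Marden: 9+2+1 = 12
Selby–Quorn–Marden: 5+1 = 6
Selby–Marden: 9 = 9
The minimum is 6 km via Selby–Quorn–Marden.

6 km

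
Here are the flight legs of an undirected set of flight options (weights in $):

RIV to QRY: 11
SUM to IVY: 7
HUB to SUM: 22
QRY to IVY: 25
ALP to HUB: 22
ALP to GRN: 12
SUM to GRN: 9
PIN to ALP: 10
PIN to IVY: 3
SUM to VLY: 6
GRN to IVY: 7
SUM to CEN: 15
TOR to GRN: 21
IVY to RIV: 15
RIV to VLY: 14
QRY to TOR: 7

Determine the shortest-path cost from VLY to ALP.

$26

Candidate routes:
VLY–SUM–GRN–ALP: 6+9+12 = 27
VLY–SUM–GRN–IVY–PIN–ALP: 6+9+7+3+10 = 35
VLY–SUM–IVY–GRN–ALP: 6+7+7+12 = 32
VLY–SUM–IVY–PIN–ALP: 6+7+3+10 = 26
The minimum is $26 via VLY–SUM–IVY–PIN–ALP.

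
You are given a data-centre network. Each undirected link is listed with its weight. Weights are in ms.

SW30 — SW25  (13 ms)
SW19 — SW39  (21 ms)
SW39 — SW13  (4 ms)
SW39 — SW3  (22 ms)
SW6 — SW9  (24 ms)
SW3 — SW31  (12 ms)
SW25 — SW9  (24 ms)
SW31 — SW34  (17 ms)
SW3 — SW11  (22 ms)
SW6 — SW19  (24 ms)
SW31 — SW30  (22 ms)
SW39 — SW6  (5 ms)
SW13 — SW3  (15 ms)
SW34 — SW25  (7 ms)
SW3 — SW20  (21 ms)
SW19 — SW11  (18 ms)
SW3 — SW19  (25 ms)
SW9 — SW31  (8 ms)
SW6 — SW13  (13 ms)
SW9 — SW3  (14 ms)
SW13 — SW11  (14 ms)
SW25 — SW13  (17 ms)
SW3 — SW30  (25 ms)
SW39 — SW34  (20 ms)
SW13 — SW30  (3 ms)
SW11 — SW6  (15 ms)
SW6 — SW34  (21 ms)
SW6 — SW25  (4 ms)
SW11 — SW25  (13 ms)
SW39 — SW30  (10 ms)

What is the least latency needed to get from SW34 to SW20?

50 ms

Running Dijkstra from SW34:
SW34: 0
SW25: 7  (via SW34)
SW6: 11  (via SW25)
SW39: 16  (via SW6)
SW31: 17  (via SW34)
SW13: 20  (via SW39)
SW30: 20  (via SW25)
SW11: 20  (via SW25)
SW9: 25  (via SW31)
SW3: 29  (via SW31)
SW19: 35  (via SW6)
SW20: 50  (via SW3)
Shortest route: SW34–SW31–SW3–SW20 = 50 ms.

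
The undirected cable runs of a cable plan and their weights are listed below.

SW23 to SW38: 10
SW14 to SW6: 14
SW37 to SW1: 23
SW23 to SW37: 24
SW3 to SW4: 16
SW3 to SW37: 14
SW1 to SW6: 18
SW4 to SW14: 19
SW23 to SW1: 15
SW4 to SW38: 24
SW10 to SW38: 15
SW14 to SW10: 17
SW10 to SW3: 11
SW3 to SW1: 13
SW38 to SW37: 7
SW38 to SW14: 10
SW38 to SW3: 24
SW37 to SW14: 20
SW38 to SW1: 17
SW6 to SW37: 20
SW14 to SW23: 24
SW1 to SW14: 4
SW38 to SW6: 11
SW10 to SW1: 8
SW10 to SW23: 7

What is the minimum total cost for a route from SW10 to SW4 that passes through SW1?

Best SW10 to SW1: SW10 → SW1 costing 8
Best SW1 to SW4: SW1 → SW14 → SW4 costing 23
Total via SW1: 8 + 23 = 31.

31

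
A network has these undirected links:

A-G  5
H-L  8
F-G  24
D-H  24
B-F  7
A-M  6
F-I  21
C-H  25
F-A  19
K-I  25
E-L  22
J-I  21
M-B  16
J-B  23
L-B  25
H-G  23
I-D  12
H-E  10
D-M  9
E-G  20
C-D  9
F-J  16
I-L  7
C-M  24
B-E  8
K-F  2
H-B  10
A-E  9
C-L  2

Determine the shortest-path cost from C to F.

Shortest distances from C:
C: 0
L: 2  (via C)
D: 9  (via C)
I: 9  (via L)
H: 10  (via L)
M: 18  (via D)
B: 20  (via H)
E: 20  (via H)
A: 24  (via M)
F: 27  (via B)
Shortest route: C–L–H–B–F = 27.

27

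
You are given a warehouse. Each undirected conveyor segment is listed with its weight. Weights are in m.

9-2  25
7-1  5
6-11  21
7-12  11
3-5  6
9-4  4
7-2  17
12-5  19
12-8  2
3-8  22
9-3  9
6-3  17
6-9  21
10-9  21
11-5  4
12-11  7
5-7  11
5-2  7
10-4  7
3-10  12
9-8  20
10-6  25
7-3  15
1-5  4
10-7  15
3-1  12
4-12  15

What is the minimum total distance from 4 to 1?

Settle nodes by increasing distance from 4:
4: 0
9: 4  (via 4)
10: 7  (via 4)
3: 13  (via 9)
12: 15  (via 4)
8: 17  (via 12)
5: 19  (via 3)
7: 22  (via 10)
11: 22  (via 12)
1: 23  (via 5)
Shortest route: 4 → 9 → 3 → 5 → 1 = 23 m.

23 m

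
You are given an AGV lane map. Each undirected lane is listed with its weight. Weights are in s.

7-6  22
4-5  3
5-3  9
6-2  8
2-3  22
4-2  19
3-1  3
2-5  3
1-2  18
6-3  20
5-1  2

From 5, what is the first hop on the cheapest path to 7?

2

Compare a few routes:
5–1–3–6–7: 2+3+20+22 = 47
5–2–6–7: 3+8+22 = 33
Cheapest is 5–2–6–7 at 33 s.
So from 5 the first move is to 2.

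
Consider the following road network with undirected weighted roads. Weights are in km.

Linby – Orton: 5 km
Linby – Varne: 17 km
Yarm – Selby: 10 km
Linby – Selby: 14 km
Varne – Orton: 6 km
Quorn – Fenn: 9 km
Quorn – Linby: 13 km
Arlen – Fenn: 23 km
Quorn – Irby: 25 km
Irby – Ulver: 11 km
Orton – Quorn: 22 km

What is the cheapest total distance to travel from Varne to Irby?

Candidate routes:
Varne - Orton - Linby - Quorn - Irby: 6+5+13+25 = 49
Varne - Orton - Quorn - Irby: 6+22+25 = 53
The minimum is 49 km via Varne - Orton - Linby - Quorn - Irby.

49 km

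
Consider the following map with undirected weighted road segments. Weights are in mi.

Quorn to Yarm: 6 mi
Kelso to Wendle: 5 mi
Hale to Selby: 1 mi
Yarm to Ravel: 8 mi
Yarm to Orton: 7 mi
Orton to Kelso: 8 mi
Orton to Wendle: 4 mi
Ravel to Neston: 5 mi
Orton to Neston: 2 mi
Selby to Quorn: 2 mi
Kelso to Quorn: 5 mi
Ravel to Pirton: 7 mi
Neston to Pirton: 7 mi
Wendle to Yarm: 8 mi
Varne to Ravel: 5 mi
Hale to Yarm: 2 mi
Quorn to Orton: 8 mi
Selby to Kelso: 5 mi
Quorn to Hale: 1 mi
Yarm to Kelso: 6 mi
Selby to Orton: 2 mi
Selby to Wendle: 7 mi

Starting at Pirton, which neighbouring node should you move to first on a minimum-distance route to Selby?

Enumerating some paths:
Pirton → Neston → Orton → Selby: 7+2+2 = 11
Pirton → Ravel → Neston → Orton → Selby: 7+5+2+2 = 16
The minimum is 11 mi via Pirton → Neston → Orton → Selby.
So from Pirton the first move is to Neston.

Neston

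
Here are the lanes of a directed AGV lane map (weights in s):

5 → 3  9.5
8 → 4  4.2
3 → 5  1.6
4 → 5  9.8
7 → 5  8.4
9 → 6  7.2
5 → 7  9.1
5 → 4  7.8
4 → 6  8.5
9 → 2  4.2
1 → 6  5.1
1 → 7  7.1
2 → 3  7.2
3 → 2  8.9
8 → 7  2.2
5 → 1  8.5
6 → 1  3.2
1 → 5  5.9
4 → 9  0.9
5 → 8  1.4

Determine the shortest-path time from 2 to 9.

15.3 s

Enumerating some paths:
2 - 3 - 5 - 8 - 4 - 9: 7.2+1.6+1.4+4.2+0.9 = 15.3
2 - 3 - 5 - 4 - 9: 7.2+1.6+7.8+0.9 = 17.5
Cheapest is 2 - 3 - 5 - 8 - 4 - 9 at 15.3 s.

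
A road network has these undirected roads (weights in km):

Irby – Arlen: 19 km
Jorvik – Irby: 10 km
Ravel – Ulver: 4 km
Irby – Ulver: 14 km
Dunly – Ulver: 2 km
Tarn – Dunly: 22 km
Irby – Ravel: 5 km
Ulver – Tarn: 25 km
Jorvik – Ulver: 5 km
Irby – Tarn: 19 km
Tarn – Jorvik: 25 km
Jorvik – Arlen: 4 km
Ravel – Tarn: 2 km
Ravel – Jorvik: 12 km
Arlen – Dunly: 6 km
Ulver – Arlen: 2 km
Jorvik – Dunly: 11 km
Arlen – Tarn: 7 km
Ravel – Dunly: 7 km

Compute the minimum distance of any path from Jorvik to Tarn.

11 km

Running Dijkstra from Jorvik:
Jorvik: 0
Arlen: 4  (via Jorvik)
Ulver: 5  (via Jorvik)
Dunly: 7  (via Ulver)
Ravel: 9  (via Ulver)
Irby: 10  (via Jorvik)
Tarn: 11  (via Arlen)
Shortest route: Jorvik → Arlen → Tarn = 11 km.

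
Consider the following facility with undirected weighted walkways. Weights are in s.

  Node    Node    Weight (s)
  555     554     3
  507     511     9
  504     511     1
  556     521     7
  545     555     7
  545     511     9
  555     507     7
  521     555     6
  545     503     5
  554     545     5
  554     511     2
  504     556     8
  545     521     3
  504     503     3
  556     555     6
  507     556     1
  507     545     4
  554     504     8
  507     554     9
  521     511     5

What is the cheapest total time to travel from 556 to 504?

8 s

Compare a few routes:
556–504: 8 = 8
556–555–554–511–504: 6+3+2+1 = 12
556–507–511–504: 1+9+1 = 11
The minimum is 8 s via 556–504.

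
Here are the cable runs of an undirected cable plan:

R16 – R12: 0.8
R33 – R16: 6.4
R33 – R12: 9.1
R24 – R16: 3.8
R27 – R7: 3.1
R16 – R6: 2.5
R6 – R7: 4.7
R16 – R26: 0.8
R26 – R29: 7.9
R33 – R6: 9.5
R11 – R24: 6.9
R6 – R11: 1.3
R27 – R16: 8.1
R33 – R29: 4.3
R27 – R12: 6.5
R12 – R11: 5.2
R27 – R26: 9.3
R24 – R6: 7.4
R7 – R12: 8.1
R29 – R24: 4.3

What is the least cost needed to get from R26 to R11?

Running Dijkstra from R26:
R26: 0
R16: 0.8  (via R26)
R12: 1.6  (via R16)
R6: 3.3  (via R16)
R24: 4.6  (via R16)
R11: 4.6  (via R6)
Shortest route: R26 → R16 → R6 → R11 = 4.6.

4.6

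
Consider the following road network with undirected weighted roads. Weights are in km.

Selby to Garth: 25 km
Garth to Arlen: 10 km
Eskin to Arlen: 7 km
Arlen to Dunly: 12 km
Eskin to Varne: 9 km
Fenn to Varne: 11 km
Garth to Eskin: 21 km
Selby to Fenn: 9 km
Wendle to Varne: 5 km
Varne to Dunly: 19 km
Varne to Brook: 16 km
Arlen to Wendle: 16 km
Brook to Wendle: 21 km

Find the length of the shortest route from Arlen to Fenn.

Running Dijkstra from Arlen:
Arlen: 0
Eskin: 7  (via Arlen)
Garth: 10  (via Arlen)
Dunly: 12  (via Arlen)
Wendle: 16  (via Arlen)
Varne: 16  (via Eskin)
Fenn: 27  (via Varne)
Shortest route: Arlen–Eskin–Varne–Fenn = 27 km.

27 km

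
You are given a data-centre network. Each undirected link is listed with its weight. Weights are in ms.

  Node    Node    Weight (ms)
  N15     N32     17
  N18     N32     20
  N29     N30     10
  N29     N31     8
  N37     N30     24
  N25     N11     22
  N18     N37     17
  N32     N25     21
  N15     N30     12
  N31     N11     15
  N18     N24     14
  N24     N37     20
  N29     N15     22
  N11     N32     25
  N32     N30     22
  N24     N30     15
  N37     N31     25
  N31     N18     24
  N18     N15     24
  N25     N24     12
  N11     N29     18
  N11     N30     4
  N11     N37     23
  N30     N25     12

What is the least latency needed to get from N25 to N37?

Enumerating some paths:
N25 - N30 - N37: 12+24 = 36
N25 - N24 - N37: 12+20 = 32
N25 - N24 - N18 - N37: 12+14+17 = 43
N25 - N30 - N11 - N37: 12+4+23 = 39
The minimum is 32 ms via N25 - N24 - N37.

32 ms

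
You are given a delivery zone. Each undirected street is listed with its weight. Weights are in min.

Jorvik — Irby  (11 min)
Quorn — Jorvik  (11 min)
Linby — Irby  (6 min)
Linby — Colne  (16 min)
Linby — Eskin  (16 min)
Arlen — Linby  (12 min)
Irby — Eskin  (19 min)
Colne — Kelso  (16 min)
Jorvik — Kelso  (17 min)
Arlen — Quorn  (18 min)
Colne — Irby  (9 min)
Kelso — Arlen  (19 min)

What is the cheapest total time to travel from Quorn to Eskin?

41 min

Shortest distances from Quorn:
Quorn: 0
Jorvik: 11  (via Quorn)
Arlen: 18  (via Quorn)
Irby: 22  (via Jorvik)
Linby: 28  (via Irby)
Kelso: 28  (via Jorvik)
Colne: 31  (via Irby)
Eskin: 41  (via Irby)
Shortest route: Quorn–Jorvik–Irby–Eskin = 41 min.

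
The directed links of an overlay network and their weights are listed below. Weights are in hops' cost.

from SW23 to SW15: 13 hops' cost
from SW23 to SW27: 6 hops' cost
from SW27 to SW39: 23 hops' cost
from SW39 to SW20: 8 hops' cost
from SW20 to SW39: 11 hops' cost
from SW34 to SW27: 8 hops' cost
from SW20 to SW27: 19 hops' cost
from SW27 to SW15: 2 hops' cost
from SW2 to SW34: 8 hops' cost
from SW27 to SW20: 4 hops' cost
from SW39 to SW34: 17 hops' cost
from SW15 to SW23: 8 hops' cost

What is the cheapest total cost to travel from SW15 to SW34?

46 hops' cost

Settle nodes by increasing distance from SW15:
SW15: 0
SW23: 8  (via SW15)
SW27: 14  (via SW23)
SW20: 18  (via SW27)
SW39: 29  (via SW20)
SW34: 46  (via SW39)
Shortest route: SW15 → SW23 → SW27 → SW20 → SW39 → SW34 = 46 hops' cost.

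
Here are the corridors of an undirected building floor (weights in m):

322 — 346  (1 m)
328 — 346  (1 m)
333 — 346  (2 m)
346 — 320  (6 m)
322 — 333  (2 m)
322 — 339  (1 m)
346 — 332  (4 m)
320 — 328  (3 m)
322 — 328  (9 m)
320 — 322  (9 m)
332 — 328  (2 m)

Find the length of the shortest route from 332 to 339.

Candidate routes:
332–346–322–339: 4+1+1 = 6
332–328–346–322–339: 2+1+1+1 = 5
Cheapest is 332–328–346–322–339 at 5 m.

5 m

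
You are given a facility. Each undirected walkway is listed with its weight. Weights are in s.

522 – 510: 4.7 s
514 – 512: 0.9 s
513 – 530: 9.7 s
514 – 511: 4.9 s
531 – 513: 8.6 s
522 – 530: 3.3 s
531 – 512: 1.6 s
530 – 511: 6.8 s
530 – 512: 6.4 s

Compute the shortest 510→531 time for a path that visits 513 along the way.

Shortest 510→513: 510 → 522 → 530 → 513 = 17.7
Shortest 513→531: 513 → 531 = 8.6
Total via 513: 17.7 + 8.6 = 26.3 s.

26.3 s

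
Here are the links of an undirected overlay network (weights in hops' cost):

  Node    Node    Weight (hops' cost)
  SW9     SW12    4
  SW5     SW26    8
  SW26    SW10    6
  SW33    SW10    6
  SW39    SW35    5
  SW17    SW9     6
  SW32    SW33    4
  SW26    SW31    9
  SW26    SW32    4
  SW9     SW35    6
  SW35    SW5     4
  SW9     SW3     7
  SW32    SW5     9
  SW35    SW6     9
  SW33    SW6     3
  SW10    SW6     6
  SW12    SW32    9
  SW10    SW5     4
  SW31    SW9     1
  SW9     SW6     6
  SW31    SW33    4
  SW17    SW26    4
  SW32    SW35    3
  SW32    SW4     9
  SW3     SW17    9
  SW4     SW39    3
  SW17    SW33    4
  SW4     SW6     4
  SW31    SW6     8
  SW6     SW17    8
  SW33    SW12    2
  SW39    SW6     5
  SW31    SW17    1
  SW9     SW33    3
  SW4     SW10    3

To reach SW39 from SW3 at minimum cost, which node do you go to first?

Compare a few routes:
SW3 → SW9 → SW31 → SW33 → SW6 → SW39: 7+1+4+3+5 = 20
SW3 → SW9 → SW35 → SW39: 7+6+5 = 18
The minimum is 18 hops' cost via SW3 → SW9 → SW35 → SW39.
So from SW3 the first move is to SW9.

SW9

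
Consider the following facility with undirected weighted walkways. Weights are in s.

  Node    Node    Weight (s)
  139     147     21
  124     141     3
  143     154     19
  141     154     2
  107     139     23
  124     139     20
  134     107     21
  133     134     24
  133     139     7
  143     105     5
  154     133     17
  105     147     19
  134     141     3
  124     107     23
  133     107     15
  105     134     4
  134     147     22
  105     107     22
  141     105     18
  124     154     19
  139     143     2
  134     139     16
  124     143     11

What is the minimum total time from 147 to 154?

Compare a few routes:
147–105–134–141–154: 19+4+3+2 = 28
147–139–143–105–134–141–154: 21+2+5+4+3+2 = 37
147–134–141–154: 22+3+2 = 27
Cheapest is 147–134–141–154 at 27 s.

27 s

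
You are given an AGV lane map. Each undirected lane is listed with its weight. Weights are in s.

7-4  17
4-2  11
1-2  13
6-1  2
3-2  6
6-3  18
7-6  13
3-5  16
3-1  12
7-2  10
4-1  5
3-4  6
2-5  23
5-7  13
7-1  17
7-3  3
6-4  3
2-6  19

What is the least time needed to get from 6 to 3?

Settle nodes by increasing distance from 6:
6: 0
1: 2  (via 6)
4: 3  (via 6)
3: 9  (via 4)
Shortest route: 6 → 4 → 3 = 9 s.

9 s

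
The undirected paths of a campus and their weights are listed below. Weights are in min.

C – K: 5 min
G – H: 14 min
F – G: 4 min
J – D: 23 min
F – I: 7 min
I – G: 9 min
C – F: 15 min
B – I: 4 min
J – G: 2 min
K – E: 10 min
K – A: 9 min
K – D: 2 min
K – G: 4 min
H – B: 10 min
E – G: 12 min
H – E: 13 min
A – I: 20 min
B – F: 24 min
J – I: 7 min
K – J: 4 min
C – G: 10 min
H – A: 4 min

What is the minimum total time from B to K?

15 min

Shortest distances from B:
B: 0
I: 4  (via B)
H: 10  (via B)
F: 11  (via I)
J: 11  (via I)
G: 13  (via I)
A: 14  (via H)
K: 15  (via J)
Shortest route: B–I–J–K = 15 min.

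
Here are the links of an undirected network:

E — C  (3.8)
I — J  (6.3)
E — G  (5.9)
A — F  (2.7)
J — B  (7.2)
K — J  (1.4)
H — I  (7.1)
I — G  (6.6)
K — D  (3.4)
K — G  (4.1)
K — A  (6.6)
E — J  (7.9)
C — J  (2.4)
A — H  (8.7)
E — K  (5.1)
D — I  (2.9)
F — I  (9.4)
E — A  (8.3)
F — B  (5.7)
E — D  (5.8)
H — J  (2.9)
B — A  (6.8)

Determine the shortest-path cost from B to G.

12.7

Running Dijkstra from B:
B: 0
F: 5.7  (via B)
A: 6.8  (via B)
J: 7.2  (via B)
K: 8.6  (via J)
C: 9.6  (via J)
H: 10.1  (via J)
D: 12  (via K)
G: 12.7  (via K)
Shortest route: B–J–K–G = 12.7.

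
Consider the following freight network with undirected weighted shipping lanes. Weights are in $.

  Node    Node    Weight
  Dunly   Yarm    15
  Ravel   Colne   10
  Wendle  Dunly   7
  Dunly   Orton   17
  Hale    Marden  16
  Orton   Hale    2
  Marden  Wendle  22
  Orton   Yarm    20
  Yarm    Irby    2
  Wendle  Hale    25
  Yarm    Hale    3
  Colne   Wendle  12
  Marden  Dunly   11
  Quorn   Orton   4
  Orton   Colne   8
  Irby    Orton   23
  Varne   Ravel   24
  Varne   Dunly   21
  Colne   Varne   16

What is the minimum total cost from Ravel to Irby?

Settle nodes by increasing distance from Ravel:
Ravel: 0
Colne: 10  (via Ravel)
Orton: 18  (via Colne)
Hale: 20  (via Orton)
Quorn: 22  (via Orton)
Wendle: 22  (via Colne)
Yarm: 23  (via Hale)
Varne: 24  (via Ravel)
Irby: 25  (via Yarm)
Shortest route: Ravel–Colne–Orton–Hale–Yarm–Irby = $25.

$25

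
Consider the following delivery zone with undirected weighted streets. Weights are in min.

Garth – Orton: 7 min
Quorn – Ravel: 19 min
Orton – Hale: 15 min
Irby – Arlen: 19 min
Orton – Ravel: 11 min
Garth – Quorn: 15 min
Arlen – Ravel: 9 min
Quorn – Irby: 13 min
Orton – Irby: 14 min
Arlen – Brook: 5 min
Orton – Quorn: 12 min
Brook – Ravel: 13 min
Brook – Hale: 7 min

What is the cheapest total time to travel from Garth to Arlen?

Shortest distances from Garth:
Garth: 0
Orton: 7  (via Garth)
Quorn: 15  (via Garth)
Ravel: 18  (via Orton)
Irby: 21  (via Orton)
Hale: 22  (via Orton)
Arlen: 27  (via Ravel)
Shortest route: Garth–Orton–Ravel–Arlen = 27 min.

27 min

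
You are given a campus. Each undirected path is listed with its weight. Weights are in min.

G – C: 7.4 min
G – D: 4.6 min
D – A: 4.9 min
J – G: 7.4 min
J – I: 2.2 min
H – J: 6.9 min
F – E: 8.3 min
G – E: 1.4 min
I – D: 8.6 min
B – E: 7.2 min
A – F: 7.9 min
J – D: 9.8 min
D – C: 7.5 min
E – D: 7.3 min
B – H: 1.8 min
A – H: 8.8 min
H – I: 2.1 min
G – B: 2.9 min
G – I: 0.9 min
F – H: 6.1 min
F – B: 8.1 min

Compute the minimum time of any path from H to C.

Running Dijkstra from H:
H: 0
B: 1.8  (via H)
I: 2.1  (via H)
G: 3  (via I)
J: 4.3  (via I)
E: 4.4  (via G)
F: 6.1  (via H)
D: 7.6  (via G)
A: 8.8  (via H)
C: 10.4  (via G)
Shortest route: H–I–G–C = 10.4 min.

10.4 min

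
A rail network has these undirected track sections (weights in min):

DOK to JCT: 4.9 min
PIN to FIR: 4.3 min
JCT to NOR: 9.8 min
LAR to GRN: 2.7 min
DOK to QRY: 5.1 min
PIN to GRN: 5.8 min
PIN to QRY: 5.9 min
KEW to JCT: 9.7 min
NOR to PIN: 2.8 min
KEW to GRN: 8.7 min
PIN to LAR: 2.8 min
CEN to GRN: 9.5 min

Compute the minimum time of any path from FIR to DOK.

15.3 min

Shortest distances from FIR:
FIR: 0
PIN: 4.3  (via FIR)
LAR: 7.1  (via PIN)
NOR: 7.1  (via PIN)
GRN: 9.8  (via LAR)
QRY: 10.2  (via PIN)
DOK: 15.3  (via QRY)
Shortest route: FIR–PIN–QRY–DOK = 15.3 min.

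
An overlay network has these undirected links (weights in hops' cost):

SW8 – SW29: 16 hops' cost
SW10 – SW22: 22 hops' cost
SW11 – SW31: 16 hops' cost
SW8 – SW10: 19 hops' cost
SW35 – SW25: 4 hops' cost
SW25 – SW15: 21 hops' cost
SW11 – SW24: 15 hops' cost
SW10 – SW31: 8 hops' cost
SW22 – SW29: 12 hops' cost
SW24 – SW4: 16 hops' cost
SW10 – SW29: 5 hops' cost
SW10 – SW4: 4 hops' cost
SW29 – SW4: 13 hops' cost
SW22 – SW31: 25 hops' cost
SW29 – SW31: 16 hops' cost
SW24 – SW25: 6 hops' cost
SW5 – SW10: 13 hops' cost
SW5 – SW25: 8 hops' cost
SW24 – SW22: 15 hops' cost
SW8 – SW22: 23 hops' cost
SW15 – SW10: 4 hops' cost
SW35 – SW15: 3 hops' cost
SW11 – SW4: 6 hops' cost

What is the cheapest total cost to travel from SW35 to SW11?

17 hops' cost

Candidate routes:
SW35 → SW15 → SW10 → SW29 → SW4 → SW11: 3+4+5+13+6 = 31
SW35 → SW15 → SW10 → SW4 → SW11: 3+4+4+6 = 17
SW35 → SW25 → SW24 → SW11: 4+6+15 = 25
The minimum is 17 hops' cost via SW35 → SW15 → SW10 → SW4 → SW11.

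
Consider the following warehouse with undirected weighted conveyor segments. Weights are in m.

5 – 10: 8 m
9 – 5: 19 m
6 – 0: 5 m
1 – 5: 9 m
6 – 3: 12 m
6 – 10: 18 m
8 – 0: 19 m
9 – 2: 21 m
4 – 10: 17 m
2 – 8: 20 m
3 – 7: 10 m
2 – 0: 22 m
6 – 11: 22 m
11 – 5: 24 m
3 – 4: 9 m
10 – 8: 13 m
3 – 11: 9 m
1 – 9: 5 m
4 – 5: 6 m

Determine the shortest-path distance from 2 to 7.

49 m

Settle nodes by increasing distance from 2:
2: 0
8: 20  (via 2)
9: 21  (via 2)
0: 22  (via 2)
1: 26  (via 9)
6: 27  (via 0)
10: 33  (via 8)
5: 35  (via 1)
3: 39  (via 6)
4: 41  (via 5)
11: 48  (via 3)
7: 49  (via 3)
Shortest route: 2–0–6–3–7 = 49 m.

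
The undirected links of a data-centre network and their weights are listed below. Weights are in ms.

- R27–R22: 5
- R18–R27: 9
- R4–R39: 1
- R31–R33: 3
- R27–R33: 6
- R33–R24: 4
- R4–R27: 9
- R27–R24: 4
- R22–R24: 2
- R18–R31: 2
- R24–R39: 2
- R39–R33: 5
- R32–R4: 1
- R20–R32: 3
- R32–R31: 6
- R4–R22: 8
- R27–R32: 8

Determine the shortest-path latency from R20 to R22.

9 ms

Running Dijkstra from R20:
R20: 0
R32: 3  (via R20)
R4: 4  (via R32)
R39: 5  (via R4)
R24: 7  (via R39)
R22: 9  (via R24)
Shortest route: R20 → R32 → R4 → R39 → R24 → R22 = 9 ms.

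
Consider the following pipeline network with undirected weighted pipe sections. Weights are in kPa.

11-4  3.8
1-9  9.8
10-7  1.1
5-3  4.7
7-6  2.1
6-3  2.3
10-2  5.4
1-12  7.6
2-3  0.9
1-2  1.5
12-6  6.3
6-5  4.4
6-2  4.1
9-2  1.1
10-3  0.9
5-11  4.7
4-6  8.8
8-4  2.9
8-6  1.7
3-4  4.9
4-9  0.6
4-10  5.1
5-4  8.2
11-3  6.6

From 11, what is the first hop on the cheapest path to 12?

Compare a few routes:
11–4–9–2–1–12: 3.8+0.6+1.1+1.5+7.6 = 14.6
11–4–9–2–3–6–12: 3.8+0.6+1.1+0.9+2.3+6.3 = 15
11–4–8–6–12: 3.8+2.9+1.7+6.3 = 14.7
Cheapest is 11–4–9–2–1–12 at 14.6 kPa.
So from 11 the first move is to 4.

4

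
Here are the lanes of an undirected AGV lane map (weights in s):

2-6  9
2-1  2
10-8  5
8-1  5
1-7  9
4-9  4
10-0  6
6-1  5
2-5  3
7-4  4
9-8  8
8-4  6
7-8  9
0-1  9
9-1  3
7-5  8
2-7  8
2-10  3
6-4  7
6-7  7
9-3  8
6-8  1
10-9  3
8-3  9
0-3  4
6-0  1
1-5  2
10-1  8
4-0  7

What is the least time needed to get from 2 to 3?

12 s

Compare a few routes:
2 → 1 → 8 → 6 → 0 → 3: 2+5+1+1+4 = 13
2 → 1 → 6 → 0 → 3: 2+5+1+4 = 12
2 → 1 → 9 → 3: 2+3+8 = 13
Cheapest is 2 → 1 → 6 → 0 → 3 at 12 s.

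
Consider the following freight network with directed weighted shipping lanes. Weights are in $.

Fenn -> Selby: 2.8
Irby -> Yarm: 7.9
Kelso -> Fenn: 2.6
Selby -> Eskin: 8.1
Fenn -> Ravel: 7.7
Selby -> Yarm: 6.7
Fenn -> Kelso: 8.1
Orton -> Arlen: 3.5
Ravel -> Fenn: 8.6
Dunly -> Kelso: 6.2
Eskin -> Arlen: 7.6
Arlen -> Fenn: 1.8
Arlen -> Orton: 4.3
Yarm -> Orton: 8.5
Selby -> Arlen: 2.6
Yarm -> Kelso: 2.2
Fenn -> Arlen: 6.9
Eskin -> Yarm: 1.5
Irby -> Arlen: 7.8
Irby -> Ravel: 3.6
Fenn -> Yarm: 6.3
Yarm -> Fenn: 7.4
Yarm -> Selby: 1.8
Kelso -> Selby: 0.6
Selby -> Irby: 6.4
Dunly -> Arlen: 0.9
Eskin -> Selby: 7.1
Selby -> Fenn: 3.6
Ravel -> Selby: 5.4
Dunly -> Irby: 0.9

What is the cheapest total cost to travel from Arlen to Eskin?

Candidate routes:
Arlen–Fenn–Kelso–Selby–Eskin: 1.8+8.1+0.6+8.1 = 18.6
Arlen–Fenn–Yarm–Kelso–Selby–Eskin: 1.8+6.3+2.2+0.6+8.1 = 19
Arlen–Fenn–Selby–Eskin: 1.8+2.8+8.1 = 12.7
Arlen–Fenn–Yarm–Selby–Eskin: 1.8+6.3+1.8+8.1 = 18
Cheapest is Arlen–Fenn–Selby–Eskin at $12.7.

$12.7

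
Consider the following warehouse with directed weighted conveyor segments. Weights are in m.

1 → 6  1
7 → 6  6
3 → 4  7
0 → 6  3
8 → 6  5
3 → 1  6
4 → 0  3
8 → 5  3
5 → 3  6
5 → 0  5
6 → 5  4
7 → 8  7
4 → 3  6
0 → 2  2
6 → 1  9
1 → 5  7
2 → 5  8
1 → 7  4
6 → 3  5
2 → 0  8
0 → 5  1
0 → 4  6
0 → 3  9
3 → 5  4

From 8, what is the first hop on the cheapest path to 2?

5

Candidate routes:
8 → 5 → 0 → 2: 3+5+2 = 10
8 → 6 → 5 → 0 → 2: 5+4+5+2 = 16
Cheapest is 8 → 5 → 0 → 2 at 10 m.
So from 8 the first move is to 5.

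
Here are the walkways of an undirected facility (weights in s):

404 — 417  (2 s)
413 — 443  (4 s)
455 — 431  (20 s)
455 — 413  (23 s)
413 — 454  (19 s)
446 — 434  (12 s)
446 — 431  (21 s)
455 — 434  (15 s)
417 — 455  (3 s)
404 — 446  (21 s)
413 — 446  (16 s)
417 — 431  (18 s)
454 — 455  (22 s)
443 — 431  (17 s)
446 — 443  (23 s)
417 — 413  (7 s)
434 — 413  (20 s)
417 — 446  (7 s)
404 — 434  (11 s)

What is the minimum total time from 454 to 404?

27 s

Shortest distances from 454:
454: 0
413: 19  (via 454)
455: 22  (via 454)
443: 23  (via 413)
417: 25  (via 455)
404: 27  (via 417)
Shortest route: 454–455–417–404 = 27 s.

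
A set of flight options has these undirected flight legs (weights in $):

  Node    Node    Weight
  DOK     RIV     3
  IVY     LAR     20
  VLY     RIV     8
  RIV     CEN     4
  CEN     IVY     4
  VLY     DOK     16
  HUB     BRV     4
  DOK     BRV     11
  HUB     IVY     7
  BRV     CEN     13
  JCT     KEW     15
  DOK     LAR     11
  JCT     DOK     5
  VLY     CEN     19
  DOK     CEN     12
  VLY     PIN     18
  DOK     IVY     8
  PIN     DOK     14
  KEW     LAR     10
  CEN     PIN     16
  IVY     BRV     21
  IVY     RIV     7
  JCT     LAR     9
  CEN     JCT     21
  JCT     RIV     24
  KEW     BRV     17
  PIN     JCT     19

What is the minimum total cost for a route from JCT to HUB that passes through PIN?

$46

Shortest JCT→PIN: JCT → PIN = 19
Best PIN to HUB: PIN → CEN → IVY → HUB costing 27
Total via PIN: 19 + 27 = $46.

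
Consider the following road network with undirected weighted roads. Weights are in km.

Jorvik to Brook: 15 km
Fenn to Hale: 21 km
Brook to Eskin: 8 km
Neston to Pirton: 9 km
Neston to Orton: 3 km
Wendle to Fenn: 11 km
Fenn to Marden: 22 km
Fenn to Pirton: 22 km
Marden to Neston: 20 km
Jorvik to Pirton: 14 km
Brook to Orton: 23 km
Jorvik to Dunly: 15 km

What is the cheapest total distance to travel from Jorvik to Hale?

Settle nodes by increasing distance from Jorvik:
Jorvik: 0
Pirton: 14  (via Jorvik)
Brook: 15  (via Jorvik)
Dunly: 15  (via Jorvik)
Eskin: 23  (via Brook)
Neston: 23  (via Pirton)
Orton: 26  (via Neston)
Fenn: 36  (via Pirton)
Marden: 43  (via Neston)
Wendle: 47  (via Fenn)
Hale: 57  (via Fenn)
Shortest route: Jorvik–Pirton–Fenn–Hale = 57 km.

57 km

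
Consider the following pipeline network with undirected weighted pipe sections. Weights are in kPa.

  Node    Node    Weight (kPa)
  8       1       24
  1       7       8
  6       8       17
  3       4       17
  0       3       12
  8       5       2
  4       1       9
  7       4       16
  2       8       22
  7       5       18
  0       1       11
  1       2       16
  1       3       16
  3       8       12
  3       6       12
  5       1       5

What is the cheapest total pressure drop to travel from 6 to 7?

32 kPa

Settle nodes by increasing distance from 6:
6: 0
3: 12  (via 6)
8: 17  (via 6)
5: 19  (via 8)
0: 24  (via 3)
1: 24  (via 5)
4: 29  (via 3)
7: 32  (via 1)
Shortest route: 6 → 8 → 5 → 1 → 7 = 32 kPa.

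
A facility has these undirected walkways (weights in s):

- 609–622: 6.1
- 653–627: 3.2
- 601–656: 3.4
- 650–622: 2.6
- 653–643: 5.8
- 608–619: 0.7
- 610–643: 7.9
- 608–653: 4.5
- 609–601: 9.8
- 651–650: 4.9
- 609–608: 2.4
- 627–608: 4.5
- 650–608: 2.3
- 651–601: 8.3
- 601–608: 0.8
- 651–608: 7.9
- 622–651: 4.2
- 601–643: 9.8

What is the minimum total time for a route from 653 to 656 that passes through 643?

Best 653 to 643: 653 → 643 costing 5.8
Best 643 to 656: 643 → 601 → 656 costing 13.2
Total via 643: 5.8 + 13.2 = 19 s.

19 s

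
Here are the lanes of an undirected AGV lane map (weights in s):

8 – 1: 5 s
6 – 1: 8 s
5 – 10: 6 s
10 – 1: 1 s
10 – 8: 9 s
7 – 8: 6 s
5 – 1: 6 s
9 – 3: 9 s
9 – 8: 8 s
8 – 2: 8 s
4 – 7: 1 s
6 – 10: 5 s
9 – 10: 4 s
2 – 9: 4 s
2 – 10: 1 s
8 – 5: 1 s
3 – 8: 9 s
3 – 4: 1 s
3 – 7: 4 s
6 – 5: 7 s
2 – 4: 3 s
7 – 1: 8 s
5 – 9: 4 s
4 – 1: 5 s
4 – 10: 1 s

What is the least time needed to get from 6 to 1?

6 s

Settle nodes by increasing distance from 6:
6: 0
10: 5  (via 6)
1: 6  (via 10)
Shortest route: 6 → 10 → 1 = 6 s.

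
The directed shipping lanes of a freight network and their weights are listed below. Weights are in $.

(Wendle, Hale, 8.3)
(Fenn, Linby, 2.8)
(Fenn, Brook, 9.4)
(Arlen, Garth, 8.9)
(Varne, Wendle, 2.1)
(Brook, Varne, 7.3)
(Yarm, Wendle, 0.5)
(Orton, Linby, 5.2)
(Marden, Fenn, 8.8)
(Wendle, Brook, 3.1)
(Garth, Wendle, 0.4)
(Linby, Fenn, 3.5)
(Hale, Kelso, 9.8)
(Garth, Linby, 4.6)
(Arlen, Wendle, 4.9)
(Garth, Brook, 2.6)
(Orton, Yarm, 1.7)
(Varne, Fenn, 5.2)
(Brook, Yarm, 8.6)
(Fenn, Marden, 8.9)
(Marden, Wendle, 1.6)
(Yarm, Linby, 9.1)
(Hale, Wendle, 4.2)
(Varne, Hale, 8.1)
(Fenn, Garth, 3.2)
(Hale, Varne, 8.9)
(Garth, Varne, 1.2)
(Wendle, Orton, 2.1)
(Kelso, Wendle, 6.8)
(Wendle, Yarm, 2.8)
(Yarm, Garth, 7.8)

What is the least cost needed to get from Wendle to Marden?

$19.7

Compare a few routes:
Wendle - Yarm - Linby - Fenn - Marden: 2.8+9.1+3.5+8.9 = 24.3
Wendle - Orton - Linby - Fenn - Marden: 2.1+5.2+3.5+8.9 = 19.7
The minimum is $19.7 via Wendle - Orton - Linby - Fenn - Marden.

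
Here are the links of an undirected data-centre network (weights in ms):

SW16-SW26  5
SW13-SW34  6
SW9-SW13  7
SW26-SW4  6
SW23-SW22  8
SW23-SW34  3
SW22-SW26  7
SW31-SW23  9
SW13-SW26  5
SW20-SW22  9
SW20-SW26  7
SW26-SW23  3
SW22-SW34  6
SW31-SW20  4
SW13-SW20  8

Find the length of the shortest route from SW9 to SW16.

Compare a few routes:
SW9 - SW13 - SW20 - SW26 - SW16: 7+8+7+5 = 27
SW9 - SW13 - SW34 - SW23 - SW26 - SW16: 7+6+3+3+5 = 24
SW9 - SW13 - SW26 - SW16: 7+5+5 = 17
Cheapest is SW9 - SW13 - SW26 - SW16 at 17 ms.

17 ms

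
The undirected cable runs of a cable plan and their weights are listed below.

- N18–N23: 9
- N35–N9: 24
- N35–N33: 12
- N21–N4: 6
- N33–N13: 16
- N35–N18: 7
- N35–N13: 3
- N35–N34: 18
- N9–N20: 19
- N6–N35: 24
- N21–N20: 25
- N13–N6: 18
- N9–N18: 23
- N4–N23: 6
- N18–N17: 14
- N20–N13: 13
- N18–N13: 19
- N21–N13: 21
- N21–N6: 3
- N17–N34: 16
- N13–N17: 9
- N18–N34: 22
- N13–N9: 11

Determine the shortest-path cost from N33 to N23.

Candidate routes:
N33–N35–N18–N23: 12+7+9 = 28
N33–N13–N18–N23: 16+19+9 = 44
N33–N35–N13–N18–N23: 12+3+19+9 = 43
N33–N13–N35–N18–N23: 16+3+7+9 = 35
The minimum is 28 via N33–N35–N18–N23.

28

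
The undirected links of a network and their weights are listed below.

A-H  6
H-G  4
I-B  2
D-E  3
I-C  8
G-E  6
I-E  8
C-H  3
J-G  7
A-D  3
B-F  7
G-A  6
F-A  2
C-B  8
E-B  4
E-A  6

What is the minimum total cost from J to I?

19

Running Dijkstra from J:
J: 0
G: 7  (via J)
H: 11  (via G)
A: 13  (via G)
E: 13  (via G)
C: 14  (via H)
F: 15  (via A)
D: 16  (via A)
B: 17  (via E)
I: 19  (via B)
Shortest route: J–G–E–B–I = 19.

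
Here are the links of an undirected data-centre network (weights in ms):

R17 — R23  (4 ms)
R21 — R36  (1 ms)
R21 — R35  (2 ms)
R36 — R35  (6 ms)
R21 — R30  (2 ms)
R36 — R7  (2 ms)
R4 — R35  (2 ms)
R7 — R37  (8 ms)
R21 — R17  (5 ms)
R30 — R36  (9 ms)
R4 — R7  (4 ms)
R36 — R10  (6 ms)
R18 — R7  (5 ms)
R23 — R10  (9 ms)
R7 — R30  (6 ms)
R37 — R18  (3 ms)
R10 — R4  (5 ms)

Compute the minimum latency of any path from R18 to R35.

Enumerating some paths:
R18 - R7 - R4 - R35: 5+4+2 = 11
R18 - R7 - R36 - R21 - R35: 5+2+1+2 = 10
Cheapest is R18 - R7 - R36 - R21 - R35 at 10 ms.

10 ms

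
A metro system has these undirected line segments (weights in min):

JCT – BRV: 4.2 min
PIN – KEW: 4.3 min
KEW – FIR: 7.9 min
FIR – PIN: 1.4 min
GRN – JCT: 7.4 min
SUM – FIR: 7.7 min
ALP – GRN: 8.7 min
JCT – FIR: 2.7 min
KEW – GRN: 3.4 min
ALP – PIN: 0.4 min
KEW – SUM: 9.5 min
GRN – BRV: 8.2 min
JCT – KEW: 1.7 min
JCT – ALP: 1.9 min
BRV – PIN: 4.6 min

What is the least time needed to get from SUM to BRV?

13.7 min

Settle nodes by increasing distance from SUM:
SUM: 0
FIR: 7.7  (via SUM)
PIN: 9.1  (via FIR)
ALP: 9.5  (via PIN)
KEW: 9.5  (via SUM)
JCT: 10.4  (via FIR)
GRN: 12.9  (via KEW)
BRV: 13.7  (via PIN)
Shortest route: SUM → FIR → PIN → BRV = 13.7 min.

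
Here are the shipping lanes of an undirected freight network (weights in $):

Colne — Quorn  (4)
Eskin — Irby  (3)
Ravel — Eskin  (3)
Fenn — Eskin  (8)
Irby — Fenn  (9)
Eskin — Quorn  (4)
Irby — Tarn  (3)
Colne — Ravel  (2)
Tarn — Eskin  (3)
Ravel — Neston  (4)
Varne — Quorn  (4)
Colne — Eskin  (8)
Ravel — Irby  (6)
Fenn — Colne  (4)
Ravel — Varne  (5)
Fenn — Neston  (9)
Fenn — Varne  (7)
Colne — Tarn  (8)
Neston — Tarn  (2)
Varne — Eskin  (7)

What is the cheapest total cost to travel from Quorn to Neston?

Running Dijkstra from Quorn:
Quorn: 0
Eskin: 4  (via Quorn)
Varne: 4  (via Quorn)
Colne: 4  (via Quorn)
Ravel: 6  (via Colne)
Irby: 7  (via Eskin)
Tarn: 7  (via Eskin)
Fenn: 8  (via Colne)
Neston: 9  (via Tarn)
Shortest route: Quorn–Eskin–Tarn–Neston = $9.

$9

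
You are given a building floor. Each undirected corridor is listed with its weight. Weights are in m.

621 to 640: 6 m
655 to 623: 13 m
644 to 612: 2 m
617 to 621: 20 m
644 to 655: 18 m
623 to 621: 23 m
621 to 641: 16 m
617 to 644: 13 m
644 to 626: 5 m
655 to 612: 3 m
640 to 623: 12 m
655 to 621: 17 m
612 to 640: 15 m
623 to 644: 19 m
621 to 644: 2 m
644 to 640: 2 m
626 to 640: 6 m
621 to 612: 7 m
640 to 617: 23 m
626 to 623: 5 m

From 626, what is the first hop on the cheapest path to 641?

Candidate routes:
626 → 640 → 644 → 621 → 641: 6+2+2+16 = 26
626 → 644 → 621 → 641: 5+2+16 = 23
Cheapest is 626 → 644 → 621 → 641 at 23 m.
So from 626 the first move is to 644.

644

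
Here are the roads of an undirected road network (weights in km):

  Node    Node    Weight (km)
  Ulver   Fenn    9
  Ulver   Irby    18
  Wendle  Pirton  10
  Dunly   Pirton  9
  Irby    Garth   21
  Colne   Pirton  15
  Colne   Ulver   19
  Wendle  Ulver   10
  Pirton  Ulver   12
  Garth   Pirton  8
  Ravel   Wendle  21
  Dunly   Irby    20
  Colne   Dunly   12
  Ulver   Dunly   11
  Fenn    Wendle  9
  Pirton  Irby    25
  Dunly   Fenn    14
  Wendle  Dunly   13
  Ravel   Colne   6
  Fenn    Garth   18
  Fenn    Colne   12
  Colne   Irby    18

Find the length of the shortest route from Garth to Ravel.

Enumerating some paths:
Garth–Pirton–Wendle–Ravel: 8+10+21 = 39
Garth–Fenn–Colne–Ravel: 18+12+6 = 36
Garth–Pirton–Colne–Ravel: 8+15+6 = 29
Garth–Pirton–Dunly–Colne–Ravel: 8+9+12+6 = 35
The minimum is 29 km via Garth–Pirton–Colne–Ravel.

29 km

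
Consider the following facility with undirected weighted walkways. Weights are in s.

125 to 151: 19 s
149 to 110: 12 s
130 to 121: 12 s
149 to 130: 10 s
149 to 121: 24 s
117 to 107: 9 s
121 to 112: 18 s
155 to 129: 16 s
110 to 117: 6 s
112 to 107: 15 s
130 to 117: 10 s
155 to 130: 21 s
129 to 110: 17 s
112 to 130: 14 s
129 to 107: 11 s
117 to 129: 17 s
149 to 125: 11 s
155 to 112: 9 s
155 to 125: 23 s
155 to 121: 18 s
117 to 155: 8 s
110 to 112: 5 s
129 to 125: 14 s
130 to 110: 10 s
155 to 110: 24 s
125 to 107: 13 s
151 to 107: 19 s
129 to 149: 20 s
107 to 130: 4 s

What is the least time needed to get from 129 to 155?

16 s

Running Dijkstra from 129:
129: 0
107: 11  (via 129)
125: 14  (via 129)
130: 15  (via 107)
155: 16  (via 129)
Shortest route: 129 → 155 = 16 s.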